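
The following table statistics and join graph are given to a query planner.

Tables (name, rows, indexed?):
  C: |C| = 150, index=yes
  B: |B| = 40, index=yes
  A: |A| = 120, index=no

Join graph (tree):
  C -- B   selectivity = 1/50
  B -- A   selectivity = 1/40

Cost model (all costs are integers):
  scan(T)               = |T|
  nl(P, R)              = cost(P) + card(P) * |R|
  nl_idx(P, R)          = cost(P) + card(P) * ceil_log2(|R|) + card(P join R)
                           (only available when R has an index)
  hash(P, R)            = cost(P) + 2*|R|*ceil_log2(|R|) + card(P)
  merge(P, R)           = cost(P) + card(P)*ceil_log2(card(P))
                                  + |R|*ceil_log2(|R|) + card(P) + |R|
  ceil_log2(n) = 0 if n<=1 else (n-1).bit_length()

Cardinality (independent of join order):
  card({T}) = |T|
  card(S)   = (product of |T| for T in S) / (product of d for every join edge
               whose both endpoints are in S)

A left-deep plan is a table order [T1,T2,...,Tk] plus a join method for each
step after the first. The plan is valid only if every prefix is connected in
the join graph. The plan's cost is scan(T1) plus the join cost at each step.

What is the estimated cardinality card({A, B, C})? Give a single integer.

Tables in S: A(120), B(40), C(150)
Edges inside S: C-B(d=50), B-A(d=40)
numerator = 120 * 40 * 150 = 720000
denominator = 50 * 40 = 2000
card(S) = 720000 / 2000 = 360

360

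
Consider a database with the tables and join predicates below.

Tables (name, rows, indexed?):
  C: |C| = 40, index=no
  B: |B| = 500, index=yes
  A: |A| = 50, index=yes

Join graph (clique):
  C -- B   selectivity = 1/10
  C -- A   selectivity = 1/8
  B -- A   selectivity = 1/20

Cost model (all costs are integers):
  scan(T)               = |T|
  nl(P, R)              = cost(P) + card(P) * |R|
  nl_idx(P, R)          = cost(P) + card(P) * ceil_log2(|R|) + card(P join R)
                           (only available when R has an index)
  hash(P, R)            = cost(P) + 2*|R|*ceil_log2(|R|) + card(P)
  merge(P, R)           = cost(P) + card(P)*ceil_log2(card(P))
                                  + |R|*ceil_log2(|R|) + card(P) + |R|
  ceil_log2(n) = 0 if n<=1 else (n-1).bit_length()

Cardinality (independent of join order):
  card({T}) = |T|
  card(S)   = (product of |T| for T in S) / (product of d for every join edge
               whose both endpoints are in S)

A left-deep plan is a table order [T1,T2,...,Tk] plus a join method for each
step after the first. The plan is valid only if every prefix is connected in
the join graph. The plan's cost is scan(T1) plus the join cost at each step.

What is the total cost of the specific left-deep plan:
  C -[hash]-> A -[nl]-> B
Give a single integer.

step 1: scan C: cost=40, card=40
step 2: join A via hash
    card(P join A) = 40*50/(8) = 250
    cost = 40 + 2*50*6 + 40 = 680
step 3: join B via nl
    card(P join B) = 250*500/(10*20) = 625
    cost = 680 + 250*500 = 125680

125680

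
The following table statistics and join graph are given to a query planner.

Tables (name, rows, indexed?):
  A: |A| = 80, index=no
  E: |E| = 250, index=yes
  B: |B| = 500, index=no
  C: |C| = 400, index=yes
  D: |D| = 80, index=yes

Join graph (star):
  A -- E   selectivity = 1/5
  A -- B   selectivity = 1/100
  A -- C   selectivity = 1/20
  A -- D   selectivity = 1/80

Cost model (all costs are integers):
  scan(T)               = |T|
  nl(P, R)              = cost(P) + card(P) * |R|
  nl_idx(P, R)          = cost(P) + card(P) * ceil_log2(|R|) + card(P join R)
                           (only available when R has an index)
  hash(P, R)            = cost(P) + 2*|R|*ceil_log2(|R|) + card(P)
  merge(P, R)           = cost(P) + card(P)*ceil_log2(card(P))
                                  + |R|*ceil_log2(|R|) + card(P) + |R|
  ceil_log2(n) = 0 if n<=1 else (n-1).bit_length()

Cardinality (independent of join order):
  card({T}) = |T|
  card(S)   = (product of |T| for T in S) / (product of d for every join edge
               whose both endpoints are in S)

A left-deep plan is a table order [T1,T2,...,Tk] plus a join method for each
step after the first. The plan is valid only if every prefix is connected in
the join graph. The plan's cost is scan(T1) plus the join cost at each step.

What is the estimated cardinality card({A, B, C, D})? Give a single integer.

Tables in S: A(80), B(500), C(400), D(80)
Edges inside S: A-B(d=100), A-C(d=20), A-D(d=80)
numerator = 80 * 500 * 400 * 80 = 1280000000
denominator = 100 * 20 * 80 = 160000
card(S) = 1280000000 / 160000 = 8000

8000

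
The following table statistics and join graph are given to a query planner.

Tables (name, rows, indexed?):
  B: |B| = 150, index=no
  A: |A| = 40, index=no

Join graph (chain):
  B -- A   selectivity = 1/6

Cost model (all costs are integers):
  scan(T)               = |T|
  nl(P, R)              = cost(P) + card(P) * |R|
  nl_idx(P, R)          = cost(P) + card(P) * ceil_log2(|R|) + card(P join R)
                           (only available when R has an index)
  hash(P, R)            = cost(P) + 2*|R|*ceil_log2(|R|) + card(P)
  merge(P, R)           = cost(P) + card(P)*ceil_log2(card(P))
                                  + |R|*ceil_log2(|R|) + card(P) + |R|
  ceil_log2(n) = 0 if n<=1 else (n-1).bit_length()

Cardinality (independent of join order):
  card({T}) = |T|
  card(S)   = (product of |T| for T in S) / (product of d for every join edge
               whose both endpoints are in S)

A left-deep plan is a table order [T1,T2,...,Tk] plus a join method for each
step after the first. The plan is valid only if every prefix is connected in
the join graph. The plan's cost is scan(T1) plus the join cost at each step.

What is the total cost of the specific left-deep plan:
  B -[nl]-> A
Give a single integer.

6150

step 1: scan B: cost=150, card=150
step 2: join A via nl
    card(P join A) = 150*40/(6) = 1000
    cost = 150 + 150*40 = 6150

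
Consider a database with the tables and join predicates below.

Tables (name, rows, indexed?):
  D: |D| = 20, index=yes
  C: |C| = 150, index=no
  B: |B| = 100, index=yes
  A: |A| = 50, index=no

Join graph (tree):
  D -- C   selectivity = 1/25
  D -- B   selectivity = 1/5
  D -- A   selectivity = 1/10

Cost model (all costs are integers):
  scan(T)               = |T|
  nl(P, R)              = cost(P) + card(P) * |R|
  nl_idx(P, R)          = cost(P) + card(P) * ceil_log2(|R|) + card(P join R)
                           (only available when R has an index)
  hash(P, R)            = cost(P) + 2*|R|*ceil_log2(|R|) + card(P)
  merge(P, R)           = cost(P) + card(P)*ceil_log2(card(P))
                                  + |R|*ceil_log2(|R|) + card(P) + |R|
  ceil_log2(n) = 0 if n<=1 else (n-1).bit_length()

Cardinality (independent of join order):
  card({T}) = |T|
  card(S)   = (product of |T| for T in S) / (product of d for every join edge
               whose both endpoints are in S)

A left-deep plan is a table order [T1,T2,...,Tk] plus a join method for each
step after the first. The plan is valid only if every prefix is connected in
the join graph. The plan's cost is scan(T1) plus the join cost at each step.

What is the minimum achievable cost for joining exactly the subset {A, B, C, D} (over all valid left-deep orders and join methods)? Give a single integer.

3220

Selinger DP over subsets of {A,B,C,D}:
  {D}: scan cost=20, card=20
  {C}: scan cost=150, card=150
  {B}: scan cost=100, card=100
  {A}: scan cost=50, card=50
  {CD}: card=120; try (D,hash)→500, (D,nl_idx)→1020, (C,merge)→1490, (D,merge)→1620, (C,hash)→2440, (C,nl)→3020 …(+1); best=500 via (D,hash)
  {BD}: card=400; try (D,hash)→400, (B,nl_idx)→560, (B,merge)→940, (D,nl_idx)→1000, (D,merge)→1020, (B,hash)→1440 …(+2); best=400 via (D,hash)
  {AD}: card=100; try (D,hash)→300, (D,nl_idx)→400, (A,merge)→490, (D,merge)→520, (A,hash)→640, (A,nl)→1020 …(+1); best=300 via (D,hash)
  {BCD}: card=2400; try (B,hash)→2020, (B,merge)→2260, (C,hash)→3200, (B,nl_idx)→3740, (C,merge)→5750, (B,nl)→12500 …(+1); best=2020 via (B,hash)
  {ACD}: card=600; try (A,hash)→1220, (A,merge)→1810, (C,merge)→2450, (C,hash)→2800, (A,nl)→6500, (C,nl)→15300; best=1220 via (A,hash)
  {ABD}: card=2000; try (A,hash)→1400, (B,hash)→1800, (B,merge)→1900, (B,nl_idx)→3000, (A,merge)→4750, (B,nl)→10300 …(+1); best=1400 via (A,hash)
  {ABCD}: card=12000; try (B,hash)→3220, (A,hash)→5020, (C,hash)→5800, (B,merge)→8620, (B,nl_idx)→17420, (C,merge)→26750 …(+4); best=3220 via (B,hash)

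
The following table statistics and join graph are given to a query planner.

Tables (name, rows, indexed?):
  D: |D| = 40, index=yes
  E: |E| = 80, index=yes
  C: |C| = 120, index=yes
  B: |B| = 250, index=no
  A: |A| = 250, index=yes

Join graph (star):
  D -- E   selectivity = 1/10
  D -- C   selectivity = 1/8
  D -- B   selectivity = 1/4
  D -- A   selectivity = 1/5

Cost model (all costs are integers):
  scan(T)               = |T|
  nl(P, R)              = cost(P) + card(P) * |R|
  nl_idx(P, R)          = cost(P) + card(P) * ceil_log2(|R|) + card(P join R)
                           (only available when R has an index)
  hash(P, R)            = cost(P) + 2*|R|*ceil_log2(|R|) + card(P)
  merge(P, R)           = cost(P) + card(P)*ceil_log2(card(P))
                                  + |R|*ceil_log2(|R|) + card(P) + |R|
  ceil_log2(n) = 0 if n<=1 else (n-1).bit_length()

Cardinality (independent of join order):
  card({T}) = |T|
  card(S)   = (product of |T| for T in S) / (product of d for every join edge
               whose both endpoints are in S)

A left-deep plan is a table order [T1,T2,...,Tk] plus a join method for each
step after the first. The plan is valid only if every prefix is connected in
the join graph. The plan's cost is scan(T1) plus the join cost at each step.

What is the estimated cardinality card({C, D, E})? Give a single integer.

Tables in S: C(120), D(40), E(80)
Edges inside S: D-E(d=10), D-C(d=8)
numerator = 120 * 40 * 80 = 384000
denominator = 10 * 8 = 80
card(S) = 384000 / 80 = 4800

4800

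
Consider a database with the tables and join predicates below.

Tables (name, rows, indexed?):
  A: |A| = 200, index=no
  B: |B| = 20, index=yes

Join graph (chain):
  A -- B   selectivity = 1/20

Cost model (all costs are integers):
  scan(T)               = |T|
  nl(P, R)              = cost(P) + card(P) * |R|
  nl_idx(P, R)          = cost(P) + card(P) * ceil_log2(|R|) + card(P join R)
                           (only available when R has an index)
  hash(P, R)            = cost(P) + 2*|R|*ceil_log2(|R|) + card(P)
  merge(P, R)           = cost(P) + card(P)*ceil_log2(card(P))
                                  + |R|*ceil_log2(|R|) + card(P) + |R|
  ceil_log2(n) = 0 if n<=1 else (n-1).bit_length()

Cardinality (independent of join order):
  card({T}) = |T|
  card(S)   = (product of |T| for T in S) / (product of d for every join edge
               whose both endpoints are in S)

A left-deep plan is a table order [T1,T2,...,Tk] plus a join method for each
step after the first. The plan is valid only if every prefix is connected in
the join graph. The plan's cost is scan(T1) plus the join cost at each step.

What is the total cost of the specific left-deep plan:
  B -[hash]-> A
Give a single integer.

3240

step 1: scan B: cost=20, card=20
step 2: join A via hash
    card(P join A) = 20*200/(20) = 200
    cost = 20 + 2*200*8 + 20 = 3240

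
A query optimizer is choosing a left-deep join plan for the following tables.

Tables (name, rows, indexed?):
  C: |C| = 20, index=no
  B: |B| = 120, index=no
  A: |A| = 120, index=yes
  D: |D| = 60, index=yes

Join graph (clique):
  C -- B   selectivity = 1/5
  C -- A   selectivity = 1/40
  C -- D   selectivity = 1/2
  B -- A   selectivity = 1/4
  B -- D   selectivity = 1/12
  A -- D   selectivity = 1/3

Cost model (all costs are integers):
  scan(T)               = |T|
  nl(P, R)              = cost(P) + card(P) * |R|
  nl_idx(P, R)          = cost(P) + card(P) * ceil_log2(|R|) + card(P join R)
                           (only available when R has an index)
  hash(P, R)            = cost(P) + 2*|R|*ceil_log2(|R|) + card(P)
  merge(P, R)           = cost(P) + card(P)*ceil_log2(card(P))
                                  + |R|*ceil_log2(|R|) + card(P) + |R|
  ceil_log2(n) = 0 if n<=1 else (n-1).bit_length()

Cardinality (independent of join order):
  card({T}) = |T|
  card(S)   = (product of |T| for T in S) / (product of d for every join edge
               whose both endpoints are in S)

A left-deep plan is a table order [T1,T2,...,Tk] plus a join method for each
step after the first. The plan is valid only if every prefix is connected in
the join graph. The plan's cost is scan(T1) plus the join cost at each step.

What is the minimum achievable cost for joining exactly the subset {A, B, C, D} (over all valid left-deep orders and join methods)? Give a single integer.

2680

Selinger DP over subsets of {A,B,C,D}:
  {C}: scan cost=20, card=20
  {B}: scan cost=120, card=120
  {A}: scan cost=120, card=120
  {D}: scan cost=60, card=60
  {BC}: card=480; try (C,hash)→440, (B,merge)→1100, (C,merge)→1200, (B,hash)→1720, (B,nl)→2420, (C,nl)→2520; best=440 via (C,hash)
  {AC}: card=60; try (A,nl_idx)→220, (C,hash)→440, (A,merge)→1100, (C,merge)→1200, (A,hash)→1720, (A,nl)→2420 …(+1); best=220 via (A,nl_idx)
  {CD}: card=600; try (C,hash)→320, (D,merge)→560, (C,merge)→600, (D,nl_idx)→740, (D,hash)→760, (D,nl)→1220 …(+1); best=320 via (C,hash)
  {AB}: card=3600; try (B,hash)→1920, (A,hash)→1920, (B,merge)→2040, (A,merge)→2040, (A,nl_idx)→4560, (B,nl)→14520 …(+1); best=1920 via (B,hash)
  {BD}: card=600; try (D,hash)→960, (D,nl_idx)→1440, (B,merge)→1440, (D,merge)→1500, (B,hash)→1800, (B,nl)→7260 …(+1); best=960 via (D,hash)
  {AD}: card=2400; try (D,hash)→960, (A,merge)→1440, (D,merge)→1500, (A,hash)→1800, (A,nl_idx)→2880, (D,nl_idx)→3240 …(+2); best=960 via (D,hash)
  {ABC}: card=360; try (B,merge)→1600, (B,hash)→1960, (A,hash)→2600, (A,nl_idx)→4160, (C,hash)→5720, (A,merge)→6200 …(+4); best=1600 via (B,merge)
  {BCD}: card=1200; try (D,hash)→1640, (C,hash)→1760, (B,hash)→2600, (D,nl_idx)→4520, (D,merge)→5660, (C,merge)→7680 …(+4); best=1640 via (D,hash)
  {ACD}: card=600; try (D,hash)→1000, (D,merge)→1060, (D,nl_idx)→1180, (A,hash)→2600, (C,hash)→3560, (D,nl)→3820 …(+5); best=1000 via (D,hash)
  {ABD}: card=6000; try (A,hash)→3240, (B,hash)→5040, (D,hash)→6240, (A,merge)→8520, (A,nl_idx)→11160, (D,nl_idx)→29520 …(+5); best=3240 via (A,hash)
  {ABCD}: card=300; try (D,hash)→2680, (B,hash)→3280, (D,nl_idx)→4060, (A,hash)→4520, (D,merge)→5620, (B,merge)→8560 …(+8); best=2680 via (D,hash)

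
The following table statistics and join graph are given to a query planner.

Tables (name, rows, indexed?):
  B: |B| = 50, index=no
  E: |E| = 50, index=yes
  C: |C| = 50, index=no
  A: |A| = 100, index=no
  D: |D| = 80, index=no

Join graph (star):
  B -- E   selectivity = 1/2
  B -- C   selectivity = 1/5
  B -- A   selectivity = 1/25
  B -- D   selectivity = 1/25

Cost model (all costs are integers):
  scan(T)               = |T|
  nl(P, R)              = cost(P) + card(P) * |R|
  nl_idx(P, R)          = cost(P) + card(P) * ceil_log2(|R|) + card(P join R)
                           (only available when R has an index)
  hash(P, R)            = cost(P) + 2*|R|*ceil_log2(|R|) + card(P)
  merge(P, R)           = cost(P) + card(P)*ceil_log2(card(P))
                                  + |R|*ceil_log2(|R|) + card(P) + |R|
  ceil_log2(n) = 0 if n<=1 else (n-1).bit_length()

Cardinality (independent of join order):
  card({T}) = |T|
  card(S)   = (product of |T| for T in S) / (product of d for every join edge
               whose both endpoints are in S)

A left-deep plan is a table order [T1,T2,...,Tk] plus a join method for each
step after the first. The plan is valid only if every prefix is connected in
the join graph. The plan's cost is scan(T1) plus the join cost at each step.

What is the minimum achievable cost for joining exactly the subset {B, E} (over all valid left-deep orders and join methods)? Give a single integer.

Selinger DP over subsets of {B,E}:
  {B}: scan cost=50, card=50
  {E}: scan cost=50, card=50
  {BE}: card=1250; try (E,hash)→700, (B,hash)→700, (E,merge)→750, (B,merge)→750, (E,nl_idx)→1600, (E,nl)→2550 …(+1); best=700 via (E,hash)

700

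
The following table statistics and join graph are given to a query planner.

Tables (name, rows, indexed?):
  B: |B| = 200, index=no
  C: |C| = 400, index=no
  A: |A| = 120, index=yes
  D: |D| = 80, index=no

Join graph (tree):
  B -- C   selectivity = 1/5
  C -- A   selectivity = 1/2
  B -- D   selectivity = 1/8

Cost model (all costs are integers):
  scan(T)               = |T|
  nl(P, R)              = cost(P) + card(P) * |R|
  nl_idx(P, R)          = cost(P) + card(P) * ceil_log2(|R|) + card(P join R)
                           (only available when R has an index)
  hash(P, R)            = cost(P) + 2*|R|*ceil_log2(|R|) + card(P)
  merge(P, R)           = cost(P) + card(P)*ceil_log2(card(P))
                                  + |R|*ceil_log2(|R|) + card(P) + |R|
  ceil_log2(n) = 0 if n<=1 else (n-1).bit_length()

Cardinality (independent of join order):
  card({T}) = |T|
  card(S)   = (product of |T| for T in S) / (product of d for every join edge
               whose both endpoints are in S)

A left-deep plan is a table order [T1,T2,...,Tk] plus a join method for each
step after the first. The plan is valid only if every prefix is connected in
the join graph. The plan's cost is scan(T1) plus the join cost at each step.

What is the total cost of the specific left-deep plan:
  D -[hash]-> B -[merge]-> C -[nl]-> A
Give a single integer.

step 1: scan D: cost=80, card=80
step 2: join B via hash
    card(P join B) = 80*200/(8) = 2000
    cost = 80 + 2*200*8 + 80 = 3360
step 3: join C via merge
    card(P join C) = 2000*400/(5) = 160000
    cost = 3360 + 2000*11 + 400*9 + 2000 + 400 = 31360
step 4: join A via nl
    card(P join A) = 160000*120/(2) = 9600000
    cost = 31360 + 160000*120 = 19231360

19231360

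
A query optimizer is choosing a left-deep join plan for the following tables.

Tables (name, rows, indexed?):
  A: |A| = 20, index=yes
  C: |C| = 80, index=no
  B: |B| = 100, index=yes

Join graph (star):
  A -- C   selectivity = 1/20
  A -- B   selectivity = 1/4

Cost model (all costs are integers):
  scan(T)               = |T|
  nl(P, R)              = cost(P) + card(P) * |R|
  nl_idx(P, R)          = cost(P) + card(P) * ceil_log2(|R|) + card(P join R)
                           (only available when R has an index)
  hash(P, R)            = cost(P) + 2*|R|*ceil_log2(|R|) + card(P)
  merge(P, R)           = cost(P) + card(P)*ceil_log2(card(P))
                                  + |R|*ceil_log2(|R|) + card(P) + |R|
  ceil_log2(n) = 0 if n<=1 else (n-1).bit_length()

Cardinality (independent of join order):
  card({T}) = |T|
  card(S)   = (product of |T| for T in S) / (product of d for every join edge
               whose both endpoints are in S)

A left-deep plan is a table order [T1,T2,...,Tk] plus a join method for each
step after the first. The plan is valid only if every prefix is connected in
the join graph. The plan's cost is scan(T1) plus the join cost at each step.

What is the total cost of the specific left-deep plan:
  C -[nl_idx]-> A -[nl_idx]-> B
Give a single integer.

3120

step 1: scan C: cost=80, card=80
step 2: join A via nl_idx
    card(P join A) = 80*20/(20) = 80
    cost = 80 + 80*5 + 80 = 560
step 3: join B via nl_idx
    card(P join B) = 80*100/(4) = 2000
    cost = 560 + 80*7 + 2000 = 3120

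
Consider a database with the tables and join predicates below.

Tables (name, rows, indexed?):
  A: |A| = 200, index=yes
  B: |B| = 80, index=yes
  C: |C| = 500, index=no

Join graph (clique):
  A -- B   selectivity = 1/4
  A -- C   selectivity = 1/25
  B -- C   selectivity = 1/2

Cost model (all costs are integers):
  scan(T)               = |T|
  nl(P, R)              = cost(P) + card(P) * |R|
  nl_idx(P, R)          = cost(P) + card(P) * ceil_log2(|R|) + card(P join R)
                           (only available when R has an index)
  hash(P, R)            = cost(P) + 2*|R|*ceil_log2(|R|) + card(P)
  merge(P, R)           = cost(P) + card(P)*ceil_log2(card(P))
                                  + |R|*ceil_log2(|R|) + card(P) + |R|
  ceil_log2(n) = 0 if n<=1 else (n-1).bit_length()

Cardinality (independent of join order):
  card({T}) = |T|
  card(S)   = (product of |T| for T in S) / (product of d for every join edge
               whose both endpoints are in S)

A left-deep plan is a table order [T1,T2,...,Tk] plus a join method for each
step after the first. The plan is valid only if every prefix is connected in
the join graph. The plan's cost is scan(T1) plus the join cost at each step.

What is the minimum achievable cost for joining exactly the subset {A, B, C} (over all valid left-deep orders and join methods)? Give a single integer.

9320

Selinger DP over subsets of {A,B,C}:
  {A}: scan cost=200, card=200
  {B}: scan cost=80, card=80
  {C}: scan cost=500, card=500
  {AB}: card=4000; try (B,hash)→1520, (A,merge)→2520, (B,merge)→2640, (A,hash)→3360, (A,nl_idx)→4720, (B,nl_idx)→5600 …(+2); best=1520 via (B,hash)
  {AC}: card=4000; try (A,hash)→4200, (C,merge)→7000, (A,merge)→7300, (A,nl_idx)→8500, (C,hash)→9400, (C,nl)→100200 …(+1); best=4200 via (A,hash)
  {BC}: card=20000; try (B,hash)→2120, (C,merge)→5720, (B,merge)→6140, (C,hash)→9160, (B,nl_idx)→24000, (C,nl)→40080 …(+1); best=2120 via (B,hash)
  {ABC}: card=40000; try (B,hash)→9320, (C,hash)→14520, (A,hash)→25320, (B,merge)→56840, (C,merge)→58520, (B,nl_idx)→72200 …(+5); best=9320 via (B,hash)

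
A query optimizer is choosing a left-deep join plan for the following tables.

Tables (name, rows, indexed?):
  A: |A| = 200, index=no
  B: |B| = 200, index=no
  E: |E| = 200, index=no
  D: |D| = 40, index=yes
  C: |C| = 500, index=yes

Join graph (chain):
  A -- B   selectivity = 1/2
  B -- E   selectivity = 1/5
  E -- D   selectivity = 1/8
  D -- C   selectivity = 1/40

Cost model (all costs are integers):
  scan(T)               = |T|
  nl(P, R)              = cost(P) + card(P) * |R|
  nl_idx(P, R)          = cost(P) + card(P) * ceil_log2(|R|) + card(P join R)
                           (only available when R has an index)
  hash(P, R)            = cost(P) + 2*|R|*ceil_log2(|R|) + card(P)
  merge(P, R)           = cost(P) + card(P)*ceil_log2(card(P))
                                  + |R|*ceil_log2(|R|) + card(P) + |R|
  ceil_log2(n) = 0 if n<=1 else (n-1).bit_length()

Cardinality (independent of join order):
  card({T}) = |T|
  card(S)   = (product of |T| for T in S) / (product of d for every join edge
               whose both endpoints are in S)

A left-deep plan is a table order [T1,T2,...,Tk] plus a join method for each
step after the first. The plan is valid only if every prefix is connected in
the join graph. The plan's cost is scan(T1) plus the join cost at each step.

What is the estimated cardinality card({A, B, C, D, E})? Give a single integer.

50000000

Tables in S: A(200), B(200), C(500), D(40), E(200)
Edges inside S: A-B(d=2), B-E(d=5), E-D(d=8), D-C(d=40)
numerator = 200 * 200 * 500 * 40 * 200 = 160000000000
denominator = 2 * 5 * 8 * 40 = 3200
card(S) = 160000000000 / 3200 = 50000000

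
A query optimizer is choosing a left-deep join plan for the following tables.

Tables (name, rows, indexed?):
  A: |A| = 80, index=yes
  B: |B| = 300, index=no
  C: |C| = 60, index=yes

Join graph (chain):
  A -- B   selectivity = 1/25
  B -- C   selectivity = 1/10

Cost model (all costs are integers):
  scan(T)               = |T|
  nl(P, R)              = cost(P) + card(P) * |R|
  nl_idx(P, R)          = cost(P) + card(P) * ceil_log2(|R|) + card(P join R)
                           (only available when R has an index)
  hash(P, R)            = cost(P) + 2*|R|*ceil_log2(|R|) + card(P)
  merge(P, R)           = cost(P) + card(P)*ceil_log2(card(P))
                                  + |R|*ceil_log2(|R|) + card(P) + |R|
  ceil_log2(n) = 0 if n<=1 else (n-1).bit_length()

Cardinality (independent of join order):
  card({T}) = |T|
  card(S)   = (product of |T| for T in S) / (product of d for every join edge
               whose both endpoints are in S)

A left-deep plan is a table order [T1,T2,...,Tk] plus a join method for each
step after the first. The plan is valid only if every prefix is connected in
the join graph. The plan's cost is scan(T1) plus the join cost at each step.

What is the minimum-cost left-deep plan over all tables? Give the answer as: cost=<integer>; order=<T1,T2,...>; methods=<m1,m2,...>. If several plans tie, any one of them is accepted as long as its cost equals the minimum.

cost=3400; order=B,A,C; methods=hash,hash

Selinger DP (subsets sized 1..n):
  {A}: scan cost=80, card=80
  {B}: scan cost=300, card=300
  {C}: scan cost=60, card=60
  {AB}: card=960; try (A,hash)→1720, (A,nl_idx)→3360, (B,merge)→3720, (A,merge)→3940, (B,hash)→5560, (B,nl)→24080 …(+1); best=1720 via (A,hash)
  {BC}: card=1800; try (C,hash)→1320, (B,merge)→3480, (C,merge)→3720, (C,nl_idx)→3900, (B,hash)→5520, (B,nl)→18060 …(+1); best=1320 via (C,hash)
  {ABC}: card=5760; try (C,hash)→3400, (A,hash)→4240, (C,merge)→12700, (C,nl_idx)→13240, (A,nl_idx)→19680, (A,merge)→23560 …(+2); best=3400 via (C,hash)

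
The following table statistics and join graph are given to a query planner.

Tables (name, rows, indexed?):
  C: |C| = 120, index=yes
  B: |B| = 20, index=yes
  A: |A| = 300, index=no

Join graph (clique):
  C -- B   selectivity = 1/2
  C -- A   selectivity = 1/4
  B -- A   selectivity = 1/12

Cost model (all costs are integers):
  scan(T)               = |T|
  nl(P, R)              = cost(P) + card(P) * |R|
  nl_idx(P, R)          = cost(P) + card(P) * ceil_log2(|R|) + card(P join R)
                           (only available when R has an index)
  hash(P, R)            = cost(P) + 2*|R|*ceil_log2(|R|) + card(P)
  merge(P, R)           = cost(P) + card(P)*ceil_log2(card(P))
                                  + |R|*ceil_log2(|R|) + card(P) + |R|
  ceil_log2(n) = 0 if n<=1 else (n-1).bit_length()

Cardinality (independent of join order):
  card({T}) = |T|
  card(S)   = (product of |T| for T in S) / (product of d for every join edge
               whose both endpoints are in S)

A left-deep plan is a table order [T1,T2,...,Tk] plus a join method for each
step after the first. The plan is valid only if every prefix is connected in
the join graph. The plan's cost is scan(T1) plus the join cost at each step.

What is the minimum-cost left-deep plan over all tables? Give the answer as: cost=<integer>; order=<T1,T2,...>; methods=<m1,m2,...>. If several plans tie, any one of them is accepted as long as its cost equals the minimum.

cost=2980; order=A,B,C; methods=hash,hash

Selinger DP (subsets sized 1..n):
  {C}: scan cost=120, card=120
  {B}: scan cost=20, card=20
  {A}: scan cost=300, card=300
  {BC}: card=1200; try (B,hash)→440, (C,merge)→1100, (B,merge)→1200, (C,nl_idx)→1360, (C,hash)→1720, (B,nl_idx)→1920 …(+2); best=440 via (B,hash)
  {AC}: card=9000; try (C,hash)→2280, (A,merge)→4080, (C,merge)→4260, (A,hash)→5640, (C,nl_idx)→11400, (A,nl)→36120 …(+1); best=2280 via (C,hash)
  {AB}: card=500; try (B,hash)→800, (B,nl_idx)→2300, (A,merge)→3140, (B,merge)→3420, (A,hash)→5440, (A,nl)→6020 …(+1); best=800 via (B,hash)
  {ABC}: card=7500; try (C,hash)→2980, (C,merge)→6760, (A,hash)→7040, (B,hash)→11480, (C,nl_idx)→11800, (A,merge)→17840 …(+5); best=2980 via (C,hash)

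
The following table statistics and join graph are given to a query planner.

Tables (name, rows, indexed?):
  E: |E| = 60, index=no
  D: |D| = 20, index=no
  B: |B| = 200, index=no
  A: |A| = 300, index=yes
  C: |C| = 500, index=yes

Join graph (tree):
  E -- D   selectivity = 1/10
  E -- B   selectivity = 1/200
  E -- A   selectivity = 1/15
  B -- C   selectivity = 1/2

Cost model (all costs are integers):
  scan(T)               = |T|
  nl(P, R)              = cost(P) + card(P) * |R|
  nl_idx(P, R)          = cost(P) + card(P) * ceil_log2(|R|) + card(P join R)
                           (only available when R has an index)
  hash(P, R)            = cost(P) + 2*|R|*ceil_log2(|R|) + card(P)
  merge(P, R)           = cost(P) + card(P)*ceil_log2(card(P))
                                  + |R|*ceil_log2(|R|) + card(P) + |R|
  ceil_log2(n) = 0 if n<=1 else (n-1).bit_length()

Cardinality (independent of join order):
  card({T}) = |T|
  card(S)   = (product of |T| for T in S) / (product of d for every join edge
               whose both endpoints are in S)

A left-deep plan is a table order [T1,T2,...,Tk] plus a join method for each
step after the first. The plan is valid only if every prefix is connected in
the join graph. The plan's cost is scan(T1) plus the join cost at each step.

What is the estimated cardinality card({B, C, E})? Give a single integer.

15000

Tables in S: B(200), C(500), E(60)
Edges inside S: E-B(d=200), B-C(d=2)
numerator = 200 * 500 * 60 = 6000000
denominator = 200 * 2 = 400
card(S) = 6000000 / 400 = 15000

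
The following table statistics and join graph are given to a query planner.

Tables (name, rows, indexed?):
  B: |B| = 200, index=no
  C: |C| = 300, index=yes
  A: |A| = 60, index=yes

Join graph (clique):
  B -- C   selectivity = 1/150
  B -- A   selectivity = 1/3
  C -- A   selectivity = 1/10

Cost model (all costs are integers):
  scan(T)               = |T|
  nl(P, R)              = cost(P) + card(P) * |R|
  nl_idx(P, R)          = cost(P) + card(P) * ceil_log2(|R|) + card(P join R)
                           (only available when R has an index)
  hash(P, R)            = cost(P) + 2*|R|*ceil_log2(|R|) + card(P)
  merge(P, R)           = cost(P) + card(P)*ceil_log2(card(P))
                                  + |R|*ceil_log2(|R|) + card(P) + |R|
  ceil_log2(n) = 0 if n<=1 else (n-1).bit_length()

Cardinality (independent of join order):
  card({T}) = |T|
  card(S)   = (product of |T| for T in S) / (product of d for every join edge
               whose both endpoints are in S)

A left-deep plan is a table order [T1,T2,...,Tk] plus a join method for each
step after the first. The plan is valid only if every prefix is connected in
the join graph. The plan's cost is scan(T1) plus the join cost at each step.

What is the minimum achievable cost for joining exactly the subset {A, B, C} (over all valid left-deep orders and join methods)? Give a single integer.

3520

Selinger DP over subsets of {A,B,C}:
  {B}: scan cost=200, card=200
  {C}: scan cost=300, card=300
  {A}: scan cost=60, card=60
  {BC}: card=400; try (C,nl_idx)→2400, (B,hash)→3800, (C,merge)→5000, (B,merge)→5100, (C,hash)→5800, (C,nl)→60200 …(+1); best=2400 via (C,nl_idx)
  {AB}: card=4000; try (A,hash)→1120, (B,merge)→2280, (A,merge)→2420, (B,hash)→3320, (A,nl_idx)→5400, (B,nl)→12060 …(+1); best=1120 via (A,hash)
  {AC}: card=1800; try (A,hash)→1320, (C,nl_idx)→2400, (C,merge)→3480, (A,merge)→3720, (A,nl_idx)→3900, (C,hash)→5520 …(+2); best=1320 via (A,hash)
  {ABC}: card=800; try (A,hash)→3520, (A,nl_idx)→5600, (B,hash)→6320, (A,merge)→6820, (C,hash)→10520, (B,merge)→24720 …(+5); best=3520 via (A,hash)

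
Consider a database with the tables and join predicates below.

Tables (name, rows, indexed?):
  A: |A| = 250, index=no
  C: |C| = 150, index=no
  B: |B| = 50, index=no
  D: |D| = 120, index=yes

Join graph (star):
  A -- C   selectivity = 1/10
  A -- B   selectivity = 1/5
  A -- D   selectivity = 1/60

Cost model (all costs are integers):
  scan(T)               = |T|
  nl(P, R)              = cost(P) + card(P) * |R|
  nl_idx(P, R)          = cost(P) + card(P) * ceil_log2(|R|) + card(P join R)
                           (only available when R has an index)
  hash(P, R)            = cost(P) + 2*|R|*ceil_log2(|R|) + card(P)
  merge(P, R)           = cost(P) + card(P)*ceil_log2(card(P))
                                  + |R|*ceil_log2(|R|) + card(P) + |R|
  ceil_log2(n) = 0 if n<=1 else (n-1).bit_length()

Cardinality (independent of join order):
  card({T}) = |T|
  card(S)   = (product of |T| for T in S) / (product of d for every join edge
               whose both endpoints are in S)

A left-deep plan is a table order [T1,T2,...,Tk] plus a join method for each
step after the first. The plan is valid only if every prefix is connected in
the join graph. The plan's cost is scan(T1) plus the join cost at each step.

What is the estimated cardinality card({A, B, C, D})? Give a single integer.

Tables in S: A(250), B(50), C(150), D(120)
Edges inside S: A-C(d=10), A-B(d=5), A-D(d=60)
numerator = 250 * 50 * 150 * 120 = 225000000
denominator = 10 * 5 * 60 = 3000
card(S) = 225000000 / 3000 = 75000

75000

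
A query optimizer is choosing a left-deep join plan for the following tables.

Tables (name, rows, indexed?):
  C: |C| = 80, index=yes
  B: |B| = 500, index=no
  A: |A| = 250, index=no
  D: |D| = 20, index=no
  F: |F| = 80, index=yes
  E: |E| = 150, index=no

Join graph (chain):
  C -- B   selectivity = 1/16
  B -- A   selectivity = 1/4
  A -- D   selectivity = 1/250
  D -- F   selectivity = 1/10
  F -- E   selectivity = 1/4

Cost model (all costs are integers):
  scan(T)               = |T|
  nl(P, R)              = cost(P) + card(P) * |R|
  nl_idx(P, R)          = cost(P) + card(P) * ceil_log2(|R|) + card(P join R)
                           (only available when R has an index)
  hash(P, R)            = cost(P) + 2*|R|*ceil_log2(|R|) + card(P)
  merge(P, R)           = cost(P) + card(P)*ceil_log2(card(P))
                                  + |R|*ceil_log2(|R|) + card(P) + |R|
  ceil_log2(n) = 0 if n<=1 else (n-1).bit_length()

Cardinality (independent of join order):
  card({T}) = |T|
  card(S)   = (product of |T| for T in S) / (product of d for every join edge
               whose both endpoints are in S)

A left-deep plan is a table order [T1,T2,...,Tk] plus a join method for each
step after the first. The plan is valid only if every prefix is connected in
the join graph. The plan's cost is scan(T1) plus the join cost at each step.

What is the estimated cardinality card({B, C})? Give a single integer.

2500

Tables in S: B(500), C(80)
Edges inside S: C-B(d=16)
numerator = 500 * 80 = 40000
denominator = 16 = 16
card(S) = 40000 / 16 = 2500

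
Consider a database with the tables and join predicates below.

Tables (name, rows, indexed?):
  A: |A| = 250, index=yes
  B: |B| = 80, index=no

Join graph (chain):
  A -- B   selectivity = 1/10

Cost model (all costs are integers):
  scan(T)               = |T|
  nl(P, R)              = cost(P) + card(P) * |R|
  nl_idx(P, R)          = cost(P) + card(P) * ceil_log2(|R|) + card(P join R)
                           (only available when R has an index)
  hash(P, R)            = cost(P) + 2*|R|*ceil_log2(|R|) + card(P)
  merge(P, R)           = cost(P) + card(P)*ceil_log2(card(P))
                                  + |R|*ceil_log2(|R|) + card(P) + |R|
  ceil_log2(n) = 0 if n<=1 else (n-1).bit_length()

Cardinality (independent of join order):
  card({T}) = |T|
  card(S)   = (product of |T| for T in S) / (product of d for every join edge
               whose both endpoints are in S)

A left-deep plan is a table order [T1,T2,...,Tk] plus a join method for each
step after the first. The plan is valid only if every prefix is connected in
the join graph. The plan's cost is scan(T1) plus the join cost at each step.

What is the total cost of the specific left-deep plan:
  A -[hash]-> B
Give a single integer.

1620

step 1: scan A: cost=250, card=250
step 2: join B via hash
    card(P join B) = 250*80/(10) = 2000
    cost = 250 + 2*80*7 + 250 = 1620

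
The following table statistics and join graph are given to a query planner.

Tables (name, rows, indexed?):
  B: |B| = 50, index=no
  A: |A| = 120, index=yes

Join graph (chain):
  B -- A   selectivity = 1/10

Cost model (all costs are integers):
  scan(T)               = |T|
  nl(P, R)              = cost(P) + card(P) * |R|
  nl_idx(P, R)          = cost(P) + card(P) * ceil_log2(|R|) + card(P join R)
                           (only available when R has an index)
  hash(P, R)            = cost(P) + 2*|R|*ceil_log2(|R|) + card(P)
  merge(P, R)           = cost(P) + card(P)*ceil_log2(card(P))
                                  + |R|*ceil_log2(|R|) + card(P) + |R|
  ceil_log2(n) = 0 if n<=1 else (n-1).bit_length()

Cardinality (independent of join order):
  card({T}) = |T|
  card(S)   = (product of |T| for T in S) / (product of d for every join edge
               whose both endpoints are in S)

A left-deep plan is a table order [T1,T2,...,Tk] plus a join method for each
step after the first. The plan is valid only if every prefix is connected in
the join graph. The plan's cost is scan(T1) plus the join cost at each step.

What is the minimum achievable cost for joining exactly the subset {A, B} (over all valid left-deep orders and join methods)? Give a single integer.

840

Selinger DP over subsets of {A,B}:
  {B}: scan cost=50, card=50
  {A}: scan cost=120, card=120
  {AB}: card=600; try (B,hash)→840, (A,nl_idx)→1000, (A,merge)→1360, (B,merge)→1430, (A,hash)→1780, (A,nl)→6050 …(+1); best=840 via (B,hash)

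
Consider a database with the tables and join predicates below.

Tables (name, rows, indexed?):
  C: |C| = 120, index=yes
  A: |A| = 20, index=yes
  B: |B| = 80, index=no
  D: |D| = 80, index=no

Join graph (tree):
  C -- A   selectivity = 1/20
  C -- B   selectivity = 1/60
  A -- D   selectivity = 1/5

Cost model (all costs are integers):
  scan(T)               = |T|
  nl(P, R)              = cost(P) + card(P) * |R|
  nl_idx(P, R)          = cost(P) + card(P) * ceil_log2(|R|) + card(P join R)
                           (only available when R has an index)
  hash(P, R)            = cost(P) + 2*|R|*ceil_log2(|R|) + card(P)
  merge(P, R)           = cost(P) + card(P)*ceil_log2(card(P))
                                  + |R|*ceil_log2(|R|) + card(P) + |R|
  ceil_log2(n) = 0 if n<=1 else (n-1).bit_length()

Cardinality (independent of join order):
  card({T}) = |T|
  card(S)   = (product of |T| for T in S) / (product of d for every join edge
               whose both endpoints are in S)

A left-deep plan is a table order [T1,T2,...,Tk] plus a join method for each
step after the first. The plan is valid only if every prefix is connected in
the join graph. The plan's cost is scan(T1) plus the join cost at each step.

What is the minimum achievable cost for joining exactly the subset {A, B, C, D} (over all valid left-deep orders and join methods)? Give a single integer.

2440

Selinger DP over subsets of {A,B,C,D}:
  {C}: scan cost=120, card=120
  {A}: scan cost=20, card=20
  {B}: scan cost=80, card=80
  {D}: scan cost=80, card=80
  {AC}: card=120; try (C,nl_idx)→280, (A,hash)→440, (A,nl_idx)→840, (C,merge)→1100, (A,merge)→1200, (C,hash)→1720 …(+2); best=280 via (C,nl_idx)
  {BC}: card=160; try (C,nl_idx)→800, (B,hash)→1360, (C,merge)→1680, (B,merge)→1720, (C,hash)→1840, (C,nl)→9680 …(+1); best=800 via (C,nl_idx)
  {AD}: card=320; try (A,hash)→360, (D,merge)→780, (A,nl_idx)→800, (A,merge)→840, (D,hash)→1160, (D,nl)→1620 …(+1); best=360 via (A,hash)
  {ABC}: card=160; try (A,hash)→1160, (B,hash)→1520, (A,nl_idx)→1760, (B,merge)→1880, (A,merge)→2360, (A,nl)→4000 …(+1); best=1160 via (A,hash)
  {ACD}: card=1920; try (D,hash)→1520, (D,merge)→1880, (C,hash)→2360, (C,merge)→4520, (C,nl_idx)→4520, (D,nl)→9880 …(+1); best=1520 via (D,hash)
  {ABCD}: card=2560; try (D,hash)→2440, (D,merge)→3240, (B,hash)→4560, (D,nl)→13960, (B,merge)→25200, (B,nl)→155120; best=2440 via (D,hash)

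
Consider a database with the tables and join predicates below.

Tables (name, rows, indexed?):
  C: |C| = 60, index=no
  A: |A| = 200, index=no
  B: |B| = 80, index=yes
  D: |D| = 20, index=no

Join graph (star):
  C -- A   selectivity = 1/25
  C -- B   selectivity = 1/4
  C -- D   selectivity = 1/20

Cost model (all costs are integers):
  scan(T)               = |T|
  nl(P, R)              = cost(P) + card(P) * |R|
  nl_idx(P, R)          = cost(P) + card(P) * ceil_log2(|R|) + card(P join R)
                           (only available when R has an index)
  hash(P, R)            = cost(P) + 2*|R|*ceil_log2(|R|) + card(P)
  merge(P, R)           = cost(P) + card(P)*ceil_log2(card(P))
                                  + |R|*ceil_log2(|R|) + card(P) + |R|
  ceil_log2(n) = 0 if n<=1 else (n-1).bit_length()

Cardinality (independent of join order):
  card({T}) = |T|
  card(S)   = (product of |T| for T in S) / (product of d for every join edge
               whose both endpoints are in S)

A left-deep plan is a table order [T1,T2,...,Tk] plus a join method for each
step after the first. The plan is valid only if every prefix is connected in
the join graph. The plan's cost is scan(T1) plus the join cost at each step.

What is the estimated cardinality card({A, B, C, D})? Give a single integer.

9600

Tables in S: A(200), B(80), C(60), D(20)
Edges inside S: C-A(d=25), C-B(d=4), C-D(d=20)
numerator = 200 * 80 * 60 * 20 = 19200000
denominator = 25 * 4 * 20 = 2000
card(S) = 19200000 / 2000 = 9600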